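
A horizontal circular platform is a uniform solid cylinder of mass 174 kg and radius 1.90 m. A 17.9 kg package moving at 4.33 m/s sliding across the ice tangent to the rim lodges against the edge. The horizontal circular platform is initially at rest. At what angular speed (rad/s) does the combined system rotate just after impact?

|ω_f| ≈ 0.389 rad/s

About the central axle the impulsive forces during the collision are internal, so angular momentum about that axis is conserved.
I_p = ½(174)(1.90)² = 314.1 kg·m². Taking the sense of the package's angular momentum as positive, L_{package} = m v R = (17.9)(4.33)(1.90) = 147.3 kg·m²/s.
L_i = 0 + 147.3 = 147.3 kg·m²/s.
After sticking, I_f = I_p + m R² = 314.1 + (17.9)(1.90)² = 378.7 kg·m².
ω_f = L_i / I_f = 147.3 / 378.7 = 0.3889 rad/s.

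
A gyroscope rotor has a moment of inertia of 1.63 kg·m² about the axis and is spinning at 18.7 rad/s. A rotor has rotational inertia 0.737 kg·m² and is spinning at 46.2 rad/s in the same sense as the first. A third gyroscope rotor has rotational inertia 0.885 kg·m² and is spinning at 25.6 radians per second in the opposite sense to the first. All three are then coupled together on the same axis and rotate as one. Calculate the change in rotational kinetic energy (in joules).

The coupling torques are internal; angular momentum about the shared axis is conserved.
Taking A's sense as positive: L = (1.630)(18.7) + (0.7370)(46.2) − (0.8850)(25.6) = 41.87 kg·m²·rad/s.
Combined I = 1.630 + 0.7370 + 0.8850 = 3.252 kg·m².
ω_f = L / I = 41.87 / 3.252 = 12.88 rad/s.
KE_i = ½ΣIω² = 1362 J; KE_f = ½(3.252)(12.88)² = 269.6 J.

ΔKE ≈ -1090 J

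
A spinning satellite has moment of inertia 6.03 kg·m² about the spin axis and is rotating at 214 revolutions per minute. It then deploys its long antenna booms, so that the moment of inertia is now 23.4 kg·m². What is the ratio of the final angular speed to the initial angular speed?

No external torque acts about the spin axis, so angular momentum is conserved.
ω₂/ω₁ = I₁/I₂ = 6.030 / 23.40 = 0.2577.

ω₂/ω₁ ≈ 0.258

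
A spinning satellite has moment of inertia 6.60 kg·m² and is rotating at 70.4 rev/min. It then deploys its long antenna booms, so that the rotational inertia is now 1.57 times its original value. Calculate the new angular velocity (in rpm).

ω₂ ≈ 44.8 rpm

With no external torque about the axis, L is conserved: I₁ω₁ = I₂ω₂.
I₂ = 1.57 × 6.60 = 10.36 kg·m².
ω₂ = I₁ω₁ / I₂ = (6.600)(70.4 rpm) / (10.36) = 44.84 rpm.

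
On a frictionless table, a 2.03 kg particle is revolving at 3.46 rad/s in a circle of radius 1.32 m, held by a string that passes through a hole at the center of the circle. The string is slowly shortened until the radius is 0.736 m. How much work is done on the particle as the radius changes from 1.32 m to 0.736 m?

The constraining force is radial, so m r² ω about the center is conserved.
ω₂ = ω₁ (r₁/r₂)² = (3.46)(1.32/0.736)² = 11.13 rad/s.
W = ΔKE = ½m(v₂² − v₁²) = 46.93 J.

W ≈ 46.9 J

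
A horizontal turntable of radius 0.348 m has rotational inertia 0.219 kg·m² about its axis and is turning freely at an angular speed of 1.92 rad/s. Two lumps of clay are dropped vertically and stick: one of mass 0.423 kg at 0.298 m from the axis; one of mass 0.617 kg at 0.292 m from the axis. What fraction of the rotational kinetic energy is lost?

fraction ≈ 0.292

The added mass arrives with no angular momentum about the axis, and any external torque about the axis is negligible, so the system's angular momentum is conserved.
Added inertia Σmr² = (0.423)(0.298)² + (0.617)(0.292)² = 0.09017 kg·m²; I_f = 0.2190 + 0.09017 = 0.3092 kg·m².
ω_f = I_p ω_i / I_f = (0.2190)(1.92) / 0.3092 = 1.360 rad/s.
KE_i = ½(0.2190)(1.920 rad/s)² = 0.4037 J; KE_f = ½(0.3092)(1.360)² = 0.2859 J.
Fraction lost = 0.2917.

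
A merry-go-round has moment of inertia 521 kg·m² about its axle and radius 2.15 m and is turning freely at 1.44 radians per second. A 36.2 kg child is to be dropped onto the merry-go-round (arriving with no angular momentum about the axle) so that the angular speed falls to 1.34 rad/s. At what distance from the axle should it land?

r ≈ 1.04 m

The added mass arrives with no angular momentum about the axle, and any external torque about the axle is negligible, so the system's angular momentum is conserved.
I_p ω_i = (I_p + m r²) ω_f ⇒ m r² = I_p(ω_i/ω_f − 1) = 521.0(1.44/1.34 − 1) = 38.88 kg·m².
r = √(38.88/36.2) = 1.036 m.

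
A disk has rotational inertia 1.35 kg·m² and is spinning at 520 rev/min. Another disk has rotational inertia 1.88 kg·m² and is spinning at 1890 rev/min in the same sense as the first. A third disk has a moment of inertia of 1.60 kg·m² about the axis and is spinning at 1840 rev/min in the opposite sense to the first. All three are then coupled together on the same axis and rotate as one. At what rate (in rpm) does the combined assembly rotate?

No external torque acts about the common axis, so total angular momentum is conserved.
Taking A's sense as positive: L = (1.350)(520) + (1.880)(1890) − (1.600)(1840) = 1311 kg·m²·rpm.
Combined I = 1.350 + 1.880 + 1.600 = 4.830 kg·m².
ω_f = L / I = 1311 / 4.830 = 271.5 rpm.

|ω_f| ≈ 271 rpm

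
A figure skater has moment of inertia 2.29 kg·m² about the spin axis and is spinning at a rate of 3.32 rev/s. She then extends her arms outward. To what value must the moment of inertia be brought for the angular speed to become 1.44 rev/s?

Angular momentum about the spin axis is conserved since the torque about it is zero.
I₂ = I₁ω₁ / ω₂ = (2.29)(3.32) / (1.44) = 5.280 kg·m².

I₂ ≈ 5.28 kg·m²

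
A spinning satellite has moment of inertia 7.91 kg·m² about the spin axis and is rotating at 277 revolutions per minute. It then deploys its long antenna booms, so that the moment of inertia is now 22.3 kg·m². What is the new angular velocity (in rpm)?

ω₂ ≈ 98.3 rpm

Angular momentum about the spin axis is conserved since the torque about it is zero.
ω₂ = I₁ω₁ / I₂ = (7.910)(277 rpm) / (22.30) = 98.25 rpm.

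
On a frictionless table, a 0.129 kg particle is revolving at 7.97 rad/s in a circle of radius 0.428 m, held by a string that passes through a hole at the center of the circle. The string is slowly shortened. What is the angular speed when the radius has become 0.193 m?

The constraining force is radial, so m r² ω about the center is conserved.
ω₂ = ω₁ (r₁/r₂)² = (7.97)(0.428/0.193)² = 39.20 rad/s.

ω₂ ≈ 39.2 rad/s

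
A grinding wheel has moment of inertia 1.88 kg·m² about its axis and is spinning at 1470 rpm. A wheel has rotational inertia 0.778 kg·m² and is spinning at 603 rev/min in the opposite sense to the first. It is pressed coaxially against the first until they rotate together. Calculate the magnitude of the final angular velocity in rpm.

No external torque acts about the common axis, so total angular momentum is conserved.
Taking A's sense as positive: L = (1.880)(1470) − (0.7780)(603) = 2294 kg·m²·rpm.
Combined I = 1.880 + 0.7780 = 2.658 kg·m².
ω_f = L / I = 2294 / 2.658 = 863.2 rpm.

|ω_f| ≈ 863 rpm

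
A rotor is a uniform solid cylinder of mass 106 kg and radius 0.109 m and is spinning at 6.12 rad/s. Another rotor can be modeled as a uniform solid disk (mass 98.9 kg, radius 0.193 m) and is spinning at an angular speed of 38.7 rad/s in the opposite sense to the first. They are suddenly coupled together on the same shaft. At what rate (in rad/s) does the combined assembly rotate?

|ω_f| ≈ 27.3 rad/s

The coupling torques are internal; angular momentum about the shared axis is conserved.
Moments of inertia: I_A = ½(106)(0.109)² = 0.6297 kg·m²; I_B = ½(98.9)(0.193)² = 1.842 kg·m².
Taking A's sense as positive: L = (0.6297)(6.12) − (1.842)(38.7) = -67.43 kg·m²·rad/s.
Combined I = 0.6297 + 1.842 = 2.472 kg·m².
ω_f = L / I = -67.43 / 2.472 = -27.28 rad/s.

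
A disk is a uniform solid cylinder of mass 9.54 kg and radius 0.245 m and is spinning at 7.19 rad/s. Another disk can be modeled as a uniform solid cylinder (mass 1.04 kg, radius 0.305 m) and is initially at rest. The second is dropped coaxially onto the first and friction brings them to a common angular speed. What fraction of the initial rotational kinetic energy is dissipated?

The coupling torques are internal; angular momentum about the shared axis is conserved.
Moments of inertia: I_A = ½(9.54)(0.245)² = 0.2863 kg·m²; I_B = ½(1.04)(0.305)² = 0.04837 kg·m².
Taking A's sense as positive: L = (0.2863)(7.19) = 2.059 kg·m²·rad/s.
Combined I = 0.2863 + 0.04837 = 0.3347 kg·m².
ω_f = L / I = 2.059 / 0.3347 = 6.151 rad/s.
KE_i = ½ΣIω² = 7.401 J; KE_f = ½(0.3347)(6.151)² = 6.331 J.
Fraction dissipated = (KE_i − KE_f)/KE_i = 0.1445.

fraction ≈ 0.145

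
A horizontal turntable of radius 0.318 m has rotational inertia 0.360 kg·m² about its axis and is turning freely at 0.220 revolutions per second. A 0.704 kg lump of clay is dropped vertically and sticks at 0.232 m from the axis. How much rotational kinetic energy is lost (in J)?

energy lost ≈ 0.0328 J

No external torque acts about the axis; L_before = L_after.
Added inertia Σmr² = (0.704)(0.232)² = 0.03789 kg·m²; I_f = 0.3600 + 0.03789 = 0.3979 kg·m².
ω_f = I_p ω_i / I_f = (0.3600)(0.220) / 0.3979 = 0.1990 rev/s.
KE_i = ½(0.3600)(1.382 rad/s)² = 0.3439 J; KE_f = ½(0.3979)(1.251)² = 0.3112 J.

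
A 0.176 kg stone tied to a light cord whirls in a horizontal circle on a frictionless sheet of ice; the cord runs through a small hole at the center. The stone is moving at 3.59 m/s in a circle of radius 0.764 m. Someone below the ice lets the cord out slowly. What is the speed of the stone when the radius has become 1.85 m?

The only horizontal force on the mass is along the cord (radial), so it exerts no torque about the hole and angular momentum m v r is conserved.
v₂ = v₁ r₁ / r₂ = (3.59)(0.764) / (1.85) = 1.483 m/s.

v₂ ≈ 1.48 m/s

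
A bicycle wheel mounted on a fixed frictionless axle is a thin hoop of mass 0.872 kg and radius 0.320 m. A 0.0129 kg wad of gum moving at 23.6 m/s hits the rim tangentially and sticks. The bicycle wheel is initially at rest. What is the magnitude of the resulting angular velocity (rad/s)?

The axle reaction passes through the axle and exerts no torque about it; angular momentum about the axle is conserved through the impact.
I_p = (0.872)(0.320)² = 0.08929 kg·m². Taking the sense of the wad of gum's angular momentum as positive, L_{wad} = m v R = (0.0129)(23.6)(0.320) = 0.09742 kg·m²/s.
L_i = 0 + 0.09742 = 0.09742 kg·m²/s.
After sticking, I_f = I_p + m R² = 0.08929 + (0.0129)(0.320)² = 0.09061 kg·m².
ω_f = L_i / I_f = 0.09742 / 0.09061 = 1.075 rad/s.

|ω_f| ≈ 1.08 rad/s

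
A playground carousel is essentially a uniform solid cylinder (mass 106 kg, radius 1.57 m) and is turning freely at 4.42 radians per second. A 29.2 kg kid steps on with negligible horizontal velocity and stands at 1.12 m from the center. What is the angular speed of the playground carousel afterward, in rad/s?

ω_f ≈ 3.45 rad/s

The added mass arrives with no angular momentum about the center, and any external torque about the center is negligible, so the system's angular momentum is conserved.
I_p = ½(106)(1.57)² = 130.6 kg·m².
Added inertia Σmr² = (29.2)(1.12)² = 36.63 kg·m²; I_f = 130.6 + 36.63 = 167.3 kg·m².
ω_f = I_p ω_i / I_f = (130.6)(4.42) / 167.3 = 3.452 rad/s.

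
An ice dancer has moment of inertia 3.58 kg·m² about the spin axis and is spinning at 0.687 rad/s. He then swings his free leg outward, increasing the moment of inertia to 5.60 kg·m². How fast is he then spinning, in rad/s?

Angular momentum about the spin axis is conserved since the torque about it is zero.
ω₂ = I₁ω₁ / I₂ = (3.580)(0.687 rad/s) / (5.600) = 0.4392 rad/s.

ω₂ ≈ 0.439 rad/s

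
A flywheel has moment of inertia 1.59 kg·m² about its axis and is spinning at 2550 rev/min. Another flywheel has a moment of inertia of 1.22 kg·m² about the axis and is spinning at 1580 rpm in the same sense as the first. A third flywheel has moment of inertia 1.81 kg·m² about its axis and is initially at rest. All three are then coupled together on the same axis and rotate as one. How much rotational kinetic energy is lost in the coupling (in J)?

No external torque acts about the common axis, so total angular momentum is conserved.
Taking A's sense as positive: L = (1.590)(2550) + (1.220)(1580) = 5982 kg·m²·rpm.
Combined I = 1.590 + 1.220 + 1.810 = 4.620 kg·m².
ω_f = L / I = 5982 / 4.620 = 1295 rpm.
KE_i = ½ΣIω² = 73390 J; KE_f = ½(4.620)(135.6)² = 42470 J.

ΔKE lost ≈ 30900 J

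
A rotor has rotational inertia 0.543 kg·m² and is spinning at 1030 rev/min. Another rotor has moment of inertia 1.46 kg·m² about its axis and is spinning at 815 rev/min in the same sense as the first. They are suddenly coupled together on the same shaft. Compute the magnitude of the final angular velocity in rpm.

No external torque acts about the common axis, so total angular momentum is conserved.
Taking A's sense as positive: L = (0.5430)(1030) + (1.460)(815) = 1749 kg·m²·rpm.
Combined I = 0.5430 + 1.460 = 2.003 kg·m².
ω_f = L / I = 1749 / 2.003 = 873.3 rpm.

|ω_f| ≈ 873 rpm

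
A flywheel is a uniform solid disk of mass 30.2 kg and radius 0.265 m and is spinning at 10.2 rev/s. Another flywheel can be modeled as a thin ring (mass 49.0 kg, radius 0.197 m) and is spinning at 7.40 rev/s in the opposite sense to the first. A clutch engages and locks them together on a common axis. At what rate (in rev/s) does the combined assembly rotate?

No external torque acts about the common axis, so total angular momentum is conserved.
Moments of inertia: I_A = ½(30.2)(0.265)² = 1.060 kg·m²; I_B = (49.0)(0.197)² = 1.902 kg·m².
Taking A's sense as positive: L = (1.060)(10.2) − (1.902)(7.40) = -3.256 kg·m²·rev/s.
Combined I = 1.060 + 1.902 = 2.962 kg·m².
ω_f = L / I = -3.256 / 2.962 = -1.099 rev/s.

|ω_f| ≈ 1.10 rev/s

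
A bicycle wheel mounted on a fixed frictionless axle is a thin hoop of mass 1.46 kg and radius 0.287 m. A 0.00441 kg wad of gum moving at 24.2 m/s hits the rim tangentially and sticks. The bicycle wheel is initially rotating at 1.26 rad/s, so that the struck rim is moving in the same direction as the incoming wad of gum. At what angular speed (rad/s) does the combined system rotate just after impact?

|ω_f| ≈ 1.51 rad/s

The axle reaction passes through the axle and exerts no torque about it; angular momentum about the axle is conserved through the impact.
I_p = (1.46)(0.287)² = 0.1203 kg·m². Taking the sense of the wad of gum's angular momentum as positive, L_{wad} = m v R = (0.00441)(24.2)(0.287) = 0.03063 kg·m²/s.
L_i = +I_p ω_p + m v R = +(0.1203)(1.26) + 0.03063 = 0.1822 kg·m²/s.
After sticking, I_f = I_p + m R² = 0.1203 + (0.00441)(0.287)² = 0.1206 kg·m².
ω_f = L_i / I_f = 0.1822 / 0.1206 = 1.510 rad/s.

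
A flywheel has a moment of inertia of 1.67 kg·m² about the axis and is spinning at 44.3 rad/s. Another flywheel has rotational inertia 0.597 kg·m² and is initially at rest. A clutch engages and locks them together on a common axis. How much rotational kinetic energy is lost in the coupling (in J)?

ΔKE lost ≈ 432 J

The coupling torques are internal; angular momentum about the shared axis is conserved.
Taking A's sense as positive: L = (1.670)(44.3) = 73.98 kg·m²·rad/s.
Combined I = 1.670 + 0.5970 = 2.267 kg·m².
ω_f = L / I = 73.98 / 2.267 = 32.63 rad/s.
KE_i = ½ΣIω² = 1639 J; KE_f = ½(2.267)(32.63)² = 1207 J.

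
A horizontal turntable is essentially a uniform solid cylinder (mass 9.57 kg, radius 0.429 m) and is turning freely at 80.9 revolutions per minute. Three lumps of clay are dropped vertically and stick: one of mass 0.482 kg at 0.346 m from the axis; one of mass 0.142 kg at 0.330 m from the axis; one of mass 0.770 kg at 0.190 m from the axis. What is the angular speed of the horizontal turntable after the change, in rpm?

ω_f ≈ 72.6 rpm

The added mass arrives with no angular momentum about the axis, and any external torque about the axis is negligible, so the system's angular momentum is conserved.
I_p = ½(9.57)(0.429)² = 0.8806 kg·m².
Added inertia Σmr² = (0.482)(0.346)² + (0.142)(0.330)² + (0.770)(0.190)² = 0.1010 kg·m²; I_f = 0.8806 + 0.1010 = 0.9816 kg·m².
ω_f = I_p ω_i / I_f = (0.8806)(80.9) / 0.9816 = 72.58 rpm.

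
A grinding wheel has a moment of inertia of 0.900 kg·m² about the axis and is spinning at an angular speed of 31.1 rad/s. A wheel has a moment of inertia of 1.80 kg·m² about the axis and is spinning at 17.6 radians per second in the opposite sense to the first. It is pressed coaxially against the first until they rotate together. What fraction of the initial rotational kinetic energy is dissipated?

No external torque acts about the common axis, so total angular momentum is conserved.
Taking A's sense as positive: L = (0.9000)(31.1) − (1.800)(17.6) = -3.690 kg·m²·rad/s.
Combined I = 0.9000 + 1.800 = 2.700 kg·m².
ω_f = L / I = -3.690 / 2.700 = -1.367 rad/s.
KE_i = ½ΣIω² = 714.0 J; KE_f = ½(2.700)(1.367)² = 2.522 J.
Fraction dissipated = (KE_i − KE_f)/KE_i = 0.9965.

fraction ≈ 0.996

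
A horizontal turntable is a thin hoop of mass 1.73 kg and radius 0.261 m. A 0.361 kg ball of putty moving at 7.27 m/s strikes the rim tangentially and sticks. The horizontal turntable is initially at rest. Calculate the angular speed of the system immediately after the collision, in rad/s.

|ω_f| ≈ 4.81 rad/s

The axle reaction passes through the axle and exerts no torque about it; angular momentum about the axle is conserved through the impact.
I_p = (1.73)(0.261)² = 0.1178 kg·m². Taking the sense of the ball of putty's angular momentum as positive, L_{ball} = m v R = (0.361)(7.27)(0.261) = 0.6850 kg·m²/s.
L_i = 0 + 0.6850 = 0.6850 kg·m²/s.
After sticking, I_f = I_p + m R² = 0.1178 + (0.361)(0.261)² = 0.1424 kg·m².
ω_f = L_i / I_f = 0.6850 / 0.1424 = 4.809 rad/s.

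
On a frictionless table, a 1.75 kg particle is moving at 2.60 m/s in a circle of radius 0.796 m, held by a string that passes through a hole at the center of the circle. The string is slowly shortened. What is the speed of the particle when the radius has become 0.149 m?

Central (radial) force ⇒ zero torque about the center ⇒ m v r is constant.
v₂ = v₁ r₁ / r₂ = (2.60)(0.796) / (0.149) = 13.89 m/s.

v₂ ≈ 13.9 m/s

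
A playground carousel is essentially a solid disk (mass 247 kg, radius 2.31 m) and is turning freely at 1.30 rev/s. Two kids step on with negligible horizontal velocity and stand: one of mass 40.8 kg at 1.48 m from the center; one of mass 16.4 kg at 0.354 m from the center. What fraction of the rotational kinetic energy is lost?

No external torque acts about the center; L_before = L_after.
I_p = ½(247)(2.31)² = 659.0 kg·m².
Added inertia Σmr² = (40.8)(1.48)² + (16.4)(0.354)² = 91.42 kg·m²; I_f = 659.0 + 91.42 = 750.4 kg·m².
ω_f = I_p ω_i / I_f = (659.0)(1.30) / 750.4 = 1.142 rev/s.
KE_i = ½(659.0)(8.168 rad/s)² = 21980 J; KE_f = ½(750.4)(7.173)² = 19310 J.
Fraction lost = 0.1218.

fraction ≈ 0.122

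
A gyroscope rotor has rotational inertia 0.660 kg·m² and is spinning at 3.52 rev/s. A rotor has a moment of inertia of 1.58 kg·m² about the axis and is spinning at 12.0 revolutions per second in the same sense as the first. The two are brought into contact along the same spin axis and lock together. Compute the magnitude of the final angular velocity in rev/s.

No external torque acts about the common axis, so total angular momentum is conserved.
Taking A's sense as positive: L = (0.6600)(3.52) + (1.580)(12.0) = 21.28 kg·m²·rev/s.
Combined I = 0.6600 + 1.580 = 2.240 kg·m².
ω_f = L / I = 21.28 / 2.240 = 9.501 rev/s.

|ω_f| ≈ 9.50 rev/s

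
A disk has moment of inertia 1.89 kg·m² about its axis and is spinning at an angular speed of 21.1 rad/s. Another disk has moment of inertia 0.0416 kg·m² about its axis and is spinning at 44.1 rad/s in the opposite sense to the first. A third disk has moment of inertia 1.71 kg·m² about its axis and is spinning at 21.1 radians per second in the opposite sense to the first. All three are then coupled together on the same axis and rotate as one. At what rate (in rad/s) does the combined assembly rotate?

|ω_f| ≈ 0.539 rad/s

The coupling torques are internal; angular momentum about the shared axis is conserved.
Taking A's sense as positive: L = (1.890)(21.1) − (0.04160)(44.1) − (1.710)(21.1) = 1.963 kg·m²·rad/s.
Combined I = 1.890 + 0.04160 + 1.710 = 3.642 kg·m².
ω_f = L / I = 1.963 / 3.642 = 0.5392 rad/s.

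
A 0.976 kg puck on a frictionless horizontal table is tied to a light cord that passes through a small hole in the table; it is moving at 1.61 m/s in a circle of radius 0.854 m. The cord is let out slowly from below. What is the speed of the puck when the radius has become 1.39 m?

v₂ ≈ 0.989 m/s

Central (radial) force ⇒ zero torque about the center ⇒ m v r is constant.
v₂ = v₁ r₁ / r₂ = (1.61)(0.854) / (1.39) = 0.9892 m/s.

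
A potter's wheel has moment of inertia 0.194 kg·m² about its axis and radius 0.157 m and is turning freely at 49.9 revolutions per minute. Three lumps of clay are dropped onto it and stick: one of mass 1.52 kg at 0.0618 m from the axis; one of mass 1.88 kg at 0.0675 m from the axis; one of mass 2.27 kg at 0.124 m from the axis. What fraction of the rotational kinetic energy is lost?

No external torque acts about the axis; L_before = L_after.
Added inertia Σmr² = (1.52)(0.0618)² + (1.88)(0.0675)² + (2.27)(0.124)² = 0.04927 kg·m²; I_f = 0.1940 + 0.04927 = 0.2433 kg·m².
ω_f = I_p ω_i / I_f = (0.1940)(49.9) / 0.2433 = 39.79 rpm.
KE_i = ½(0.1940)(5.226 rad/s)² = 2.649 J; KE_f = ½(0.2433)(4.167)² = 2.112 J.
Fraction lost = 0.2025.

fraction ≈ 0.203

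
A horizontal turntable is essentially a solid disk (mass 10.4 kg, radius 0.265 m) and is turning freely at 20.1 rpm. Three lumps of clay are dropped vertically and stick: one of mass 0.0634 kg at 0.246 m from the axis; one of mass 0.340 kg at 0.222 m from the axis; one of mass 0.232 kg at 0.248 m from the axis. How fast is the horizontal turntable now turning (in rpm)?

The added mass arrives with no angular momentum about the axis, and any external torque about the axis is negligible, so the system's angular momentum is conserved.
I_p = ½(10.4)(0.265)² = 0.3652 kg·m².
Added inertia Σmr² = (0.0634)(0.246)² + (0.340)(0.222)² + (0.232)(0.248)² = 0.03486 kg·m²; I_f = 0.3652 + 0.03486 = 0.4000 kg·m².
ω_f = I_p ω_i / I_f = (0.3652)(20.1) / 0.4000 = 18.35 rpm.

ω_f ≈ 18.3 rpm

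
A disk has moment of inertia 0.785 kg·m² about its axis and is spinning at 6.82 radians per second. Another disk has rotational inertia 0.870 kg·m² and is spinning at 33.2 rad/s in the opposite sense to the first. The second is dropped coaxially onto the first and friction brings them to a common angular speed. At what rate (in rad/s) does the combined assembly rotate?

No external torque acts about the common axis, so total angular momentum is conserved.
Taking A's sense as positive: L = (0.7850)(6.82) − (0.8700)(33.2) = -23.53 kg·m²·rad/s.
Combined I = 0.7850 + 0.8700 = 1.655 kg·m².
ω_f = L / I = -23.53 / 1.655 = -14.22 rad/s.

|ω_f| ≈ 14.2 rad/s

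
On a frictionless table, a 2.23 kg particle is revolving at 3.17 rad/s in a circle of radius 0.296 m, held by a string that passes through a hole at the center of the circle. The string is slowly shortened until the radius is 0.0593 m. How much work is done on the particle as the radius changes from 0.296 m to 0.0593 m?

No torque about the axis ⇒ m r₁² ω₁ = m r₂² ω₂.
ω₂ = ω₁ (r₁/r₂)² = (3.17)(0.296/0.0593)² = 78.98 rad/s.
W = ΔKE = ½m(v₂² − v₁²) = 23.48 J.

W ≈ 23.5 J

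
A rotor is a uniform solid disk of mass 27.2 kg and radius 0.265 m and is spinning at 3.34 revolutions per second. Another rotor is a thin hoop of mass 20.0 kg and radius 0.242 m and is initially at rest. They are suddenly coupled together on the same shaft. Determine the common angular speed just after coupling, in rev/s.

|ω_f| ≈ 1.50 rev/s

The coupling torques are internal; angular momentum about the shared axis is conserved.
Moments of inertia: I_A = ½(27.2)(0.265)² = 0.9551 kg·m²; I_B = (20.0)(0.242)² = 1.171 kg·m².
Taking A's sense as positive: L = (0.9551)(3.34) = 3.190 kg·m²·rev/s.
Combined I = 0.9551 + 1.171 = 2.126 kg·m².
ω_f = L / I = 3.190 / 2.126 = 1.500 rev/s.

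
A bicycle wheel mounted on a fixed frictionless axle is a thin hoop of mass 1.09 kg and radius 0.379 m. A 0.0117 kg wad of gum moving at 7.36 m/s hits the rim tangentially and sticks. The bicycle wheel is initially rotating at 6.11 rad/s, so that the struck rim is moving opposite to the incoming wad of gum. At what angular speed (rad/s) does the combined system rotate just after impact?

|ω_f| ≈ 5.84 rad/s

The axle reaction passes through the axle and exerts no torque about it; angular momentum about the axle is conserved through the impact.
I_p = (1.09)(0.379)² = 0.1566 kg·m². Taking the sense of the wad of gum's angular momentum as positive, L_{wad} = m v R = (0.0117)(7.36)(0.379) = 0.03264 kg·m²/s.
L_i = −I_p ω_p + m v R = −(0.1566)(6.11) + 0.03264 = -0.9240 kg·m²/s.
After sticking, I_f = I_p + m R² = 0.1566 + (0.0117)(0.379)² = 0.1582 kg·m².
ω_f = L_i / I_f = -0.9240 / 0.1582 = -5.839 rad/s.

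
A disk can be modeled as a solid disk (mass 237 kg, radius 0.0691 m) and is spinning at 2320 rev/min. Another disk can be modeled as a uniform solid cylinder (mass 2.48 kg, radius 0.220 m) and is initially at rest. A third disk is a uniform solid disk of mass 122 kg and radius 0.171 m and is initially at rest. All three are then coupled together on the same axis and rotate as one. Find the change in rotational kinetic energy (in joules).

No external torque acts about the common axis, so total angular momentum is conserved.
Moments of inertia: I_A = ½(237)(0.0691)² = 0.5658 kg·m²; I_B = ½(2.48)(0.220)² = 0.06002 kg·m²; I_C = ½(122)(0.171)² = 1.784 kg·m².
Taking A's sense as positive: L = (0.5658)(2320) = 1313 kg·m²·rpm.
Combined I = 0.5658 + 0.06002 + 1.784 = 2.410 kg·m².
ω_f = L / I = 1313 / 2.410 = 544.8 rpm.
KE_i = ½ΣIω² = 16700 J; KE_f = ½(2.410)(57.05)² = 3921 J.

ΔKE ≈ -12800 J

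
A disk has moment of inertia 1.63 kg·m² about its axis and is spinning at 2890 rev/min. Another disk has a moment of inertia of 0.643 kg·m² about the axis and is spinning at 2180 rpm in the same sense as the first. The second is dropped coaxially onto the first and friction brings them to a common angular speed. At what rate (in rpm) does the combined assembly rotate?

|ω_f| ≈ 2690 rpm

No external torque acts about the common axis, so total angular momentum is conserved.
Taking A's sense as positive: L = (1.630)(2890) + (0.6430)(2180) = 6112 kg·m²·rpm.
Combined I = 1.630 + 0.6430 = 2.273 kg·m².
ω_f = L / I = 6112 / 2.273 = 2689 rpm.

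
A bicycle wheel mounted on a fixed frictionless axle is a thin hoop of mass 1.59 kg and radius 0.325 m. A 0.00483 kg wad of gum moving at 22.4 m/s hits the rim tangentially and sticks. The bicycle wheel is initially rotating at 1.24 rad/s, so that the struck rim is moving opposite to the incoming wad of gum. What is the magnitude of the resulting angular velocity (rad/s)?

|ω_f| ≈ 1.03 rad/s

About the axle the impulsive forces during the collision are internal, so angular momentum about that axis is conserved.
I_p = (1.59)(0.325)² = 0.1679 kg·m². Taking the sense of the wad of gum's angular momentum as positive, L_{wad} = m v R = (0.00483)(22.4)(0.325) = 0.03516 kg·m²/s.
L_i = −I_p ω_p + m v R = −(0.1679)(1.24) + 0.03516 = -0.1731 kg·m²/s.
After sticking, I_f = I_p + m R² = 0.1679 + (0.00483)(0.325)² = 0.1685 kg·m².
ω_f = L_i / I_f = -0.1731 / 0.1685 = -1.028 rad/s.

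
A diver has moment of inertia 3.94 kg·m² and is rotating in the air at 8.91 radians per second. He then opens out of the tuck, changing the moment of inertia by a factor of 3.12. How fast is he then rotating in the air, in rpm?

ω₂ ≈ 27.3 rpm

With no external torque about the axis, L is conserved: I₁ω₁ = I₂ω₂.
I₂ = 3.12 × 3.94 = 12.29 kg·m².
ω₂ = I₁ω₁ / I₂ = (3.940)(8.91 rad/s) / (12.29) = 2.856 rad/s = 27.27 rpm.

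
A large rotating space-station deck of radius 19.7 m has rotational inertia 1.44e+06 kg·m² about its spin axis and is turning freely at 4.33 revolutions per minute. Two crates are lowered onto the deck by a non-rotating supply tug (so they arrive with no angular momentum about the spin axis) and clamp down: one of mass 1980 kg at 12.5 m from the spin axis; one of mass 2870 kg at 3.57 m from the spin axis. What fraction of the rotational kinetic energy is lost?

No external torque acts about the spin axis; L_before = L_after.
Added inertia Σmr² = (1980)(12.5)² + (2870)(3.57)² = 3.460e+05 kg·m²; I_f = 1.440e+06 + 3.460e+05 = 1.786e+06 kg·m².
ω_f = I_p ω_i / I_f = (1.440e+06)(4.33) / 1.786e+06 = 3.491 rpm.
KE_i = ½(1.440e+06)(0.4534 rad/s)² = 1.480e+05 J; KE_f = ½(1.786e+06)(0.3656)² = 1.194e+05 J.
Fraction lost = 0.1937.

fraction ≈ 0.194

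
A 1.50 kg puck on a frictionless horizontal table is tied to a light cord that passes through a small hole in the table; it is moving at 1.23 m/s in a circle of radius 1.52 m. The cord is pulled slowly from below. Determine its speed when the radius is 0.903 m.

v₂ ≈ 2.07 m/s

The only horizontal force on the mass is along the cord (radial), so it exerts no torque about the hole and angular momentum m v r is conserved.
v₂ = v₁ r₁ / r₂ = (1.23)(1.52) / (0.903) = 2.070 m/s.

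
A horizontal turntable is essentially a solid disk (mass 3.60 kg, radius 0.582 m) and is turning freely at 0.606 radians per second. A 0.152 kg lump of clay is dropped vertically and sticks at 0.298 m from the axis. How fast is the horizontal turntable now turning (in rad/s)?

ω_f ≈ 0.593 rad/s

No external torque acts about the axis; L_before = L_after.
I_p = ½(3.60)(0.582)² = 0.6097 kg·m².
Added inertia Σmr² = (0.152)(0.298)² = 0.01350 kg·m²; I_f = 0.6097 + 0.01350 = 0.6232 kg·m².
ω_f = I_p ω_i / I_f = (0.6097)(0.606) / 0.6232 = 0.5929 rad/s.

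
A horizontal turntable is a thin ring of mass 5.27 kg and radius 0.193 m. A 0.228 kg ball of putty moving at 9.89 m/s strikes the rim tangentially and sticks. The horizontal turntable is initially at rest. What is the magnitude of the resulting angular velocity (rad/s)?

About the axle the impulsive forces during the collision are internal, so angular momentum about that axis is conserved.
I_p = (5.27)(0.193)² = 0.1963 kg·m². Taking the sense of the ball of putty's angular momentum as positive, L_{ball} = m v R = (0.228)(9.89)(0.193) = 0.4352 kg·m²/s.
L_i = 0 + 0.4352 = 0.4352 kg·m²/s.
After sticking, I_f = I_p + m R² = 0.1963 + (0.228)(0.193)² = 0.2048 kg·m².
ω_f = L_i / I_f = 0.4352 / 0.2048 = 2.125 rad/s.

|ω_f| ≈ 2.13 rad/s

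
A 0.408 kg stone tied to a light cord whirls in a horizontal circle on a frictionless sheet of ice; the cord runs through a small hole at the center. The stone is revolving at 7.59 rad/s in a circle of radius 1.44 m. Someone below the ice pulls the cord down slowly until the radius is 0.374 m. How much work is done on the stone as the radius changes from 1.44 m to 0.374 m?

W ≈ 337 J

The constraining force is radial, so m r² ω about the center is conserved.
ω₂ = ω₁ (r₁/r₂)² = (7.59)(1.44/0.374)² = 112.5 rad/s.
W = ΔKE = ½m(v₂² − v₁²) = 336.9 J.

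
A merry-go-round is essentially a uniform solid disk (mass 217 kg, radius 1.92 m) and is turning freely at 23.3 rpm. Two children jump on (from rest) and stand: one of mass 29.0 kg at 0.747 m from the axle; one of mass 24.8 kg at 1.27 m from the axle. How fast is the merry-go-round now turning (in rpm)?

ω_f ≈ 20.4 rpm

The added mass arrives with no angular momentum about the axle, and any external torque about the axle is negligible, so the system's angular momentum is conserved.
I_p = ½(217)(1.92)² = 400.0 kg·m².
Added inertia Σmr² = (29.0)(0.747)² + (24.8)(1.27)² = 56.18 kg·m²; I_f = 400.0 + 56.18 = 456.2 kg·m².
ω_f = I_p ω_i / I_f = (400.0)(23.3) / 456.2 = 20.43 rpm.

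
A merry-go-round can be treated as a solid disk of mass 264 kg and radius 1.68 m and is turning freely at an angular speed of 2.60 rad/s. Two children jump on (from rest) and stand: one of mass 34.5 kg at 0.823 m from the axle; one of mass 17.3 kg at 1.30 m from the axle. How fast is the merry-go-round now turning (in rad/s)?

ω_f ≈ 2.28 rad/s

The added mass arrives with no angular momentum about the axle, and any external torque about the axle is negligible, so the system's angular momentum is conserved.
I_p = ½(264)(1.68)² = 372.6 kg·m².
Added inertia Σmr² = (34.5)(0.823)² + (17.3)(1.30)² = 52.60 kg·m²; I_f = 372.6 + 52.60 = 425.2 kg·m².
ω_f = I_p ω_i / I_f = (372.6)(2.60) / 425.2 = 2.278 rad/s.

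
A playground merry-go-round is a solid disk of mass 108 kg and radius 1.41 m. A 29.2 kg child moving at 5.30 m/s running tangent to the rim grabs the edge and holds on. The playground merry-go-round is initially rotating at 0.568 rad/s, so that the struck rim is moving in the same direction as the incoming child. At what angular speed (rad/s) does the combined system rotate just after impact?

The axle reaction passes through the axle and exerts no torque about it; angular momentum about the axle is conserved through the impact.
I_p = ½(108)(1.41)² = 107.4 kg·m². Taking the sense of the child's angular momentum as positive, L_{child} = m v R = (29.2)(5.30)(1.41) = 218.2 kg·m²/s.
L_i = +I_p ω_p + m v R = +(107.4)(0.568) + 218.2 = 279.2 kg·m²/s.
After sticking, I_f = I_p + m R² = 107.4 + (29.2)(1.41)² = 165.4 kg·m².
ω_f = L_i / I_f = 279.2 / 165.4 = 1.688 rad/s.

|ω_f| ≈ 1.69 rad/s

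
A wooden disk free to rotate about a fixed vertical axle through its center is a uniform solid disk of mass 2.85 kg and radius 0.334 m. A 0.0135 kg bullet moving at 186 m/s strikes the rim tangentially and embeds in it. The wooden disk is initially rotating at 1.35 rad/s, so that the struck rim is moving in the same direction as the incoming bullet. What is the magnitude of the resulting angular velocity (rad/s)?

About the axle the impulsive forces during the collision are internal, so angular momentum about that axis is conserved.
I_p = ½(2.85)(0.334)² = 0.1590 kg·m². Taking the sense of the bullet's angular momentum as positive, L_{bullet} = m v R = (0.0135)(186)(0.334) = 0.8387 kg·m²/s.
L_i = +I_p ω_p + m v R = +(0.1590)(1.35) + 0.8387 = 1.053 kg·m²/s.
After sticking, I_f = I_p + m R² = 0.1590 + (0.0135)(0.334)² = 0.1605 kg·m².
ω_f = L_i / I_f = 1.053 / 0.1605 = 6.564 rad/s.

|ω_f| ≈ 6.56 rad/s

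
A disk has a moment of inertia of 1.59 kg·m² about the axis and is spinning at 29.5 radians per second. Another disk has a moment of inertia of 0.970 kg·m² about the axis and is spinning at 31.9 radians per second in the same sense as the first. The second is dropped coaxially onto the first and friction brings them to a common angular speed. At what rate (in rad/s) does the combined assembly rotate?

The coupling torques are internal; angular momentum about the shared axis is conserved.
Taking A's sense as positive: L = (1.590)(29.5) + (0.9700)(31.9) = 77.85 kg·m²·rad/s.
Combined I = 1.590 + 0.9700 = 2.560 kg·m².
ω_f = L / I = 77.85 / 2.560 = 30.41 rad/s.

|ω_f| ≈ 30.4 rad/s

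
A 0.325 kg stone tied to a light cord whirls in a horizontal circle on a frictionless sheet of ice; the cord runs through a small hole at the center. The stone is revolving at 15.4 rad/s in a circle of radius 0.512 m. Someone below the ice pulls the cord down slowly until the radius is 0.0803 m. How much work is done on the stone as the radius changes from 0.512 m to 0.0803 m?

W ≈ 401 J

No torque about the axis ⇒ m r₁² ω₁ = m r₂² ω₂.
ω₂ = ω₁ (r₁/r₂)² = (15.4)(0.512/0.0803)² = 626.1 rad/s.
W = ΔKE = ½m(v₂² − v₁²) = 400.6 J.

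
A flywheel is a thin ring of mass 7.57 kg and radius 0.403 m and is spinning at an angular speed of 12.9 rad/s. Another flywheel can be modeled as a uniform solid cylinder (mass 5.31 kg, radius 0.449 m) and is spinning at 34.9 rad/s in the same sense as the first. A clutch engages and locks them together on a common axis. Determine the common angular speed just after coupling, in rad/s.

No external torque acts about the common axis, so total angular momentum is conserved.
Moments of inertia: I_A = (7.57)(0.403)² = 1.229 kg·m²; I_B = ½(5.31)(0.449)² = 0.5353 kg·m².
Taking A's sense as positive: L = (1.229)(12.9) + (0.5353)(34.9) = 34.54 kg·m²·rad/s.
Combined I = 1.229 + 0.5353 = 1.765 kg·m².
ω_f = L / I = 34.54 / 1.765 = 19.57 rad/s.

|ω_f| ≈ 19.6 rad/s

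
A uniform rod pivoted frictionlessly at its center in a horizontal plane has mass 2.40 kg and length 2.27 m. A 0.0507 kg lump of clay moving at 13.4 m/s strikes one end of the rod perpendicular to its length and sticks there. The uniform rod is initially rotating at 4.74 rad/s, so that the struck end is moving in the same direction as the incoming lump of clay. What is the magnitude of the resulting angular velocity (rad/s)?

|ω_f| ≈ 5.16 rad/s

About the pivot the impulsive forces during the collision are internal, so angular momentum about that axis is conserved.
I_p = (1/12)(2.40)(2.27)² = 1.031 kg·m². Taking the sense of the lump of clay's angular momentum as positive, L_{lump} = m v R = (0.0507)(13.4)(2.27/2) = 0.7711 kg·m²/s.
L_i = +I_p ω_p + m v R = +(1.031)(4.74) + 0.7711 = 5.656 kg·m²/s.
After sticking, I_f = I_p + m R² = 1.031 + (0.0507)(2.27/2)² = 1.096 kg·m².
ω_f = L_i / I_f = 5.656 / 1.096 = 5.161 rad/s.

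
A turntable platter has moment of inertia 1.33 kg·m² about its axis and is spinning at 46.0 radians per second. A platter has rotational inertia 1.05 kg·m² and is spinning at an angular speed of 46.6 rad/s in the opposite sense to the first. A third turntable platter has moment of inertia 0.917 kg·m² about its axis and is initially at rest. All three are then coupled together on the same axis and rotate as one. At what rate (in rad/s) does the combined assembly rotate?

No external torque acts about the common axis, so total angular momentum is conserved.
Taking A's sense as positive: L = (1.330)(46.0) − (1.050)(46.6) = 12.25 kg·m²·rad/s.
Combined I = 1.330 + 1.050 + 0.9170 = 3.297 kg·m².
ω_f = L / I = 12.25 / 3.297 = 3.715 rad/s.

|ω_f| ≈ 3.72 rad/s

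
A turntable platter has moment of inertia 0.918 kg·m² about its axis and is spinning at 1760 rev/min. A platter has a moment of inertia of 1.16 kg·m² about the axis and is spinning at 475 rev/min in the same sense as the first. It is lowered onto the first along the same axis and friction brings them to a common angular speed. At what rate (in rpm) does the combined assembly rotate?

|ω_f| ≈ 1040 rpm

No external torque acts about the common axis, so total angular momentum is conserved.
Taking A's sense as positive: L = (0.9180)(1760) + (1.160)(475) = 2167 kg·m²·rpm.
Combined I = 0.9180 + 1.160 = 2.078 kg·m².
ω_f = L / I = 2167 / 2.078 = 1043 rpm.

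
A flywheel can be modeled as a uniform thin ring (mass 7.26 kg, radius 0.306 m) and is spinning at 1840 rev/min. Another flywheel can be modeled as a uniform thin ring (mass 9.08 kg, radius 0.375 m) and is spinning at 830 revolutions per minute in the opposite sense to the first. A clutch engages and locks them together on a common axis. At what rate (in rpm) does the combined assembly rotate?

|ω_f| ≈ 97.6 rpm

The coupling torques are internal; angular momentum about the shared axis is conserved.
Moments of inertia: I_A = (7.26)(0.306)² = 0.6798 kg·m²; I_B = (9.08)(0.375)² = 1.277 kg·m².
Taking A's sense as positive: L = (0.6798)(1840) − (1.277)(830) = 191.0 kg·m²·rpm.
Combined I = 0.6798 + 1.277 = 1.957 kg·m².
ω_f = L / I = 191.0 / 1.957 = 97.63 rpm.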